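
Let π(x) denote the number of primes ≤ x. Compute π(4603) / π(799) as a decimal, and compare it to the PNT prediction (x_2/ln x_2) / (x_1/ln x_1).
π(4603)/π(799) = 623/139 ≈ 4.4820;  PNT prediction ≈ 4.5649.

π(799) = 139 and π(4603) = 623, so π(4603)/π(799) ≈ 4.4820. The PNT-predicted ratio is (4603/ln(4603)) / (799/ln(799)) ≈ 4.5649. The two agree to within a few percent, as expected.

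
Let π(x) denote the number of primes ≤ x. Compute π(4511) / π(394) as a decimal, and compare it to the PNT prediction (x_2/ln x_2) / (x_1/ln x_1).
π(4511)/π(394) = 611/77 ≈ 7.9351;  PNT prediction ≈ 8.1320.

π(394) = 77 and π(4511) = 611, so π(4511)/π(394) ≈ 7.9351. The PNT-predicted ratio is (4511/ln(4511)) / (394/ln(394)) ≈ 8.1320. The two agree to within a few percent, as expected.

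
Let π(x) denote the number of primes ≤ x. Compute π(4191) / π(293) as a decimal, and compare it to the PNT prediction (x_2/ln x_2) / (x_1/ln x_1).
π(4191)/π(293) = 574/62 ≈ 9.2581;  PNT prediction ≈ 9.7411.

π(293) = 62 and π(4191) = 574, so π(4191)/π(293) ≈ 9.2581. The PNT-predicted ratio is (4191/ln(4191)) / (293/ln(293)) ≈ 9.7411. The two agree to within a few percent, as expected.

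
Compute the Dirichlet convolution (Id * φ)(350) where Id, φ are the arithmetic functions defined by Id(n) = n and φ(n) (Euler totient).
(Id * φ)(350) = 2535

Divisors of 350: [1, 2, 5, 7, 10, 14, 25, 35, 50, 70, 175, 350]. For each d | 350:
  d = 1: Id(1) · φ(350/1) = 1 · 120 = 120
  d = 2: Id(2) · φ(350/2) = 2 · 120 = 240
  d = 5: Id(5) · φ(350/5) = 5 · 24 = 120
  d = 7: Id(7) · φ(350/7) = 7 · 20 = 140
  d = 10: Id(10) · φ(350/10) = 10 · 24 = 240
  d = 14: Id(14) · φ(350/14) = 14 · 20 = 280
  d = 25: Id(25) · φ(350/25) = 25 · 6 = 150
  d = 35: Id(35) · φ(350/35) = 35 · 4 = 140
  d = 50: Id(50) · φ(350/50) = 50 · 6 = 300
  d = 70: Id(70) · φ(350/70) = 70 · 4 = 280
  d = 175: Id(175) · φ(350/175) = 175 · 1 = 175
  d = 350: Id(350) · φ(350/350) = 350 · 1 = 350
Summing: (Id * φ)(350) = 120 + 240 + 120 + 140 + 240 + 280 + 150 + 140 + 300 + 280 + 175 + 350 = 2535.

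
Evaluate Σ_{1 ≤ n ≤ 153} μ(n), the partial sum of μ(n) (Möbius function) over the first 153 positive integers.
Σ_{n ≤ 153} μ(n) = -1

Compute μ(n) for each 1 ≤ n ≤ 153: μ(1) = 1, μ(2) = -1, μ(3) = -1, μ(4) = 0, μ(5) = -1, μ(6) = 1, μ(7) = -1, μ(8) = 0, μ(9) = 0, μ(10) = 1, μ(11) = -1, μ(12) = 0, μ(13) = -1, μ(14) = 1, μ(15) = 1, μ(16) = 0, μ(17) = -1, μ(18) = 0, μ(19) = -1, μ(20) = 0, μ(21) = 1, μ(22) = 1, μ(23) = -1, μ(24) = 0, μ(25) = 0, μ(26) = 1, μ(27) = 0, μ(28) = 0, μ(29) = -1, μ(30) = -1, μ(31) = -1, μ(32) = 0, μ(33) = 1, μ(34) = 1, μ(35) = 1, μ(36) = 0, μ(37) = -1, μ(38) = 1, μ(39) = 1, μ(40) = 0, μ(41) = -1, μ(42) = -1, μ(43) = -1, μ(44) = 0, μ(45) = 0, μ(46) = 1, μ(47) = -1, μ(48) = 0, μ(49) = 0, μ(50) = 0, μ(51) = 1, μ(52) = 0, μ(53) = -1, μ(54) = 0, μ(55) = 1, μ(56) = 0, μ(57) = 1, μ(58) = 1, μ(59) = -1, μ(60) = 0, μ(61) = -1, μ(62) = 1, μ(63) = 0, μ(64) = 0, μ(65) = 1, μ(66) = -1, μ(67) = -1, μ(68) = 0, μ(69) = 1, μ(70) = -1, μ(71) = -1, μ(72) = 0, μ(73) = -1, μ(74) = 1, μ(75) = 0, μ(76) = 0, μ(77) = 1, μ(78) = -1, μ(79) = -1, μ(80) = 0, μ(81) = 0, μ(82) = 1, μ(83) = -1, μ(84) = 0, μ(85) = 1, μ(86) = 1, μ(87) = 1, μ(88) = 0, μ(89) = -1, μ(90) = 0, μ(91) = 1, μ(92) = 0, μ(93) = 1, μ(94) = 1, μ(95) = 1, μ(96) = 0, μ(97) = -1, μ(98) = 0, μ(99) = 0, μ(100) = 0, μ(101) = -1, μ(102) = -1, μ(103) = -1, μ(104) = 0, μ(105) = -1, μ(106) = 1, μ(107) = -1, μ(108) = 0, μ(109) = -1, μ(110) = -1, μ(111) = 1, μ(112) = 0, μ(113) = -1, μ(114) = -1, μ(115) = 1, μ(116) = 0, μ(117) = 0, μ(118) = 1, μ(119) = 1, μ(120) = 0, μ(121) = 0, μ(122) = 1, μ(123) = 1, μ(124) = 0, μ(125) = 0, μ(126) = 0, μ(127) = -1, μ(128) = 0, μ(129) = 1, μ(130) = -1, μ(131) = -1, μ(132) = 0, μ(133) = 1, μ(134) = 1, μ(135) = 0, μ(136) = 0, μ(137) = -1, μ(138) = -1, μ(139) = -1, μ(140) = 0, μ(141) = 1, μ(142) = 1, μ(143) = 1, μ(144) = 0, μ(145) = 1, μ(146) = 1, μ(147) = 0, μ(148) = 0, μ(149) = -1, μ(150) = 0, μ(151) = -1, μ(152) = 0, μ(153) = 0. Summing all 153 values: -1. (Mertens function M(x) = Σ_{n ≤ x} μ(n); on average M(x) should be small (PNT ⟺ M(x) = o(x)).)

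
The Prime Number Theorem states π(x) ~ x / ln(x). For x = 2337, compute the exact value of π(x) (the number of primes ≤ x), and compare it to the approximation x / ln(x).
π(2337) = 345;  x/ln(x) ≈ 301.29;  relative error ≈ 12.67%.

Directly count primes up to 2337: π(2337) = 345. The PNT approximation gives 2337/ln(2337) ≈ 2337/7.75662 ≈ 301.29. Relative error (π(x) − x/ln(x)) / π(x) ≈ 12.67%; the approximation is known to undercount slightly (Li(x) is a better estimate).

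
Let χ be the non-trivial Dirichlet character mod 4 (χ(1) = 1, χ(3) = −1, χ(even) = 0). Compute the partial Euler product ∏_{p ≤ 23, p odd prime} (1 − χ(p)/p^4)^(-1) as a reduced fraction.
∏ = 2907090265708363109850475/2939590979896221115088896

The odd primes p ≤ 23 are [3, 5, 7, 11, 13, 17, 19, 23]. For each, χ(p) = 1 if p ≡ 1 mod 4, χ(p) = −1 if p ≡ 3 mod 4. Taking (1 − χ(p)/p^4)^(-1) = p^4/(p^4 − χ(p)): (1 − (-1)/3^4)^(-1) · (1 − (1)/5^4)^(-1) · (1 − (-1)/7^4)^(-1) · (1 − (-1)/11^4)^(-1) · (1 − (1)/13^4)^(-1) · (1 − (1)/17^4)^(-1) · (1 − (-1)/19^4)^(-1) · (1 − (-1)/23^4)^(-1) = 2907090265708363109850475/2939590979896221115088896.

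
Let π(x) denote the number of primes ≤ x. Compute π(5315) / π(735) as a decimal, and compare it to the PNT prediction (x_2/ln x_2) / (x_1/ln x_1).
π(5315)/π(735) = 704/130 ≈ 5.4154;  PNT prediction ≈ 5.5635.

π(735) = 130 and π(5315) = 704, so π(5315)/π(735) ≈ 5.4154. The PNT-predicted ratio is (5315/ln(5315)) / (735/ln(735)) ≈ 5.5635. The two agree to within a few percent, as expected.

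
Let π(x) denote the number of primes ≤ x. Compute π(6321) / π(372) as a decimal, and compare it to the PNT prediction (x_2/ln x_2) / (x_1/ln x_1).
π(6321)/π(372) = 822/73 ≈ 11.2603;  PNT prediction ≈ 11.4920.

π(372) = 73 and π(6321) = 822, so π(6321)/π(372) ≈ 11.2603. The PNT-predicted ratio is (6321/ln(6321)) / (372/ln(372)) ≈ 11.4920. The two agree to within a few percent, as expected.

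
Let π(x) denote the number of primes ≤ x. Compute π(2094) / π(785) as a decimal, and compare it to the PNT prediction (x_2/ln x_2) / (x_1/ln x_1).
π(2094)/π(785) = 316/137 ≈ 2.3066;  PNT prediction ≈ 2.3253.

π(785) = 137 and π(2094) = 316, so π(2094)/π(785) ≈ 2.3066. The PNT-predicted ratio is (2094/ln(2094)) / (785/ln(785)) ≈ 2.3253. The two agree to within a few percent, as expected.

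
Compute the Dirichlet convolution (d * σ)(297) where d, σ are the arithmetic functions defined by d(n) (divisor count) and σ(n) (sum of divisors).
(d * σ)(297) = 1148

Divisors of 297: [1, 3, 9, 11, 27, 33, 99, 297]. For each d | 297:
  d = 1: d(1) · σ(297/1) = 1 · 480 = 480
  d = 3: d(3) · σ(297/3) = 2 · 156 = 312
  d = 9: d(9) · σ(297/9) = 3 · 48 = 144
  d = 11: d(11) · σ(297/11) = 2 · 40 = 80
  d = 27: d(27) · σ(297/27) = 4 · 12 = 48
  d = 33: d(33) · σ(297/33) = 4 · 13 = 52
  d = 99: d(99) · σ(297/99) = 6 · 4 = 24
  d = 297: d(297) · σ(297/297) = 8 · 1 = 8
Summing: (d * σ)(297) = 480 + 312 + 144 + 80 + 48 + 52 + 24 + 8 = 1148.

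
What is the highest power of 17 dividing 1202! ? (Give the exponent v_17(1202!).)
v_17(1202!) = 74

Legendre's formula: v_p(n!) = Σ_{k ≥ 1} ⌊n / p^k⌋. For p = 17, n = 1202, the terms are:
  ⌊1202/17^1⌋ = ⌊1202/17⌋ = 70
  ⌊1202/17^2⌋ = ⌊1202/289⌋ = 4
(the next term ⌊1202/17^3⌋ = 0, terminating the sum). Summing: v_17(1202!) = 70 + 4 = 74.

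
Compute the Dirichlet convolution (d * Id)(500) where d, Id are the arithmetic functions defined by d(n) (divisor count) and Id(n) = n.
(d * Id)(500) = 2134

Divisors of 500: [1, 2, 4, 5, 10, 20, 25, 50, 100, 125, 250, 500]. For each d | 500:
  d = 1: d(1) · Id(500/1) = 1 · 500 = 500
  d = 2: d(2) · Id(500/2) = 2 · 250 = 500
  d = 4: d(4) · Id(500/4) = 3 · 125 = 375
  d = 5: d(5) · Id(500/5) = 2 · 100 = 200
  d = 10: d(10) · Id(500/10) = 4 · 50 = 200
  d = 20: d(20) · Id(500/20) = 6 · 25 = 150
  d = 25: d(25) · Id(500/25) = 3 · 20 = 60
  d = 50: d(50) · Id(500/50) = 6 · 10 = 60
  d = 100: d(100) · Id(500/100) = 9 · 5 = 45
  d = 125: d(125) · Id(500/125) = 4 · 4 = 16
  d = 250: d(250) · Id(500/250) = 8 · 2 = 16
  d = 500: d(500) · Id(500/500) = 12 · 1 = 12
Summing: (d * Id)(500) = 500 + 500 + 375 + 200 + 200 + 150 + 60 + 60 + 45 + 16 + 16 + 12 = 2134.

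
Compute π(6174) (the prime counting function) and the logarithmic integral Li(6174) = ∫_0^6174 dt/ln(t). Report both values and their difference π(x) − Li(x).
π(6174) = 804;  Li(6174) ≈ 820.38;  π(x) − Li(x) ≈ -16.38.

Direct count of primes ≤ 6174 gives π(6174) = 804. Numerical evaluation of the logarithmic integral gives Li(6174) ≈ 820.38. The difference π(x) − Li(x) ≈ -16.38 is typically negative for small/moderate x (Li(x) overestimates), though Littlewood's theorem shows this sign changes infinitely often.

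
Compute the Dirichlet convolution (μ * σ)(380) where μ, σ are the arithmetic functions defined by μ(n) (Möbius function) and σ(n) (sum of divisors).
(μ * σ)(380) = 380

Divisors of 380: [1, 2, 4, 5, 10, 19, 20, 38, 76, 95, 190, 380]. For each d | 380:
  d = 1: μ(1) · σ(380/1) = 1 · 840 = 840
  d = 2: μ(2) · σ(380/2) = -1 · 360 = -360
  d = 4: μ(4) · σ(380/4) = 0 · 120 = 0
  d = 5: μ(5) · σ(380/5) = -1 · 140 = -140
  d = 10: μ(10) · σ(380/10) = 1 · 60 = 60
  d = 19: μ(19) · σ(380/19) = -1 · 42 = -42
  d = 20: μ(20) · σ(380/20) = 0 · 20 = 0
  d = 38: μ(38) · σ(380/38) = 1 · 18 = 18
  d = 76: μ(76) · σ(380/76) = 0 · 6 = 0
  d = 95: μ(95) · σ(380/95) = 1 · 7 = 7
  d = 190: μ(190) · σ(380/190) = -1 · 3 = -3
  d = 380: μ(380) · σ(380/380) = 0 · 1 = 0
Summing: (μ * σ)(380) = 840 + -360 + 0 + -140 + 60 + -42 + 0 + 18 + 0 + 7 + -3 + 0 = 380.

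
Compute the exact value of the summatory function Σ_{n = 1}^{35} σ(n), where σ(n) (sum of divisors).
Σ_{n ≤ 35} σ(n) = 1007

Compute σ(n) for each 1 ≤ n ≤ 35: σ(1) = 1, σ(2) = 3, σ(3) = 4, σ(4) = 7, σ(5) = 6, σ(6) = 12, σ(7) = 8, σ(8) = 15, σ(9) = 13, σ(10) = 18, σ(11) = 12, σ(12) = 28, σ(13) = 14, σ(14) = 24, σ(15) = 24, σ(16) = 31, σ(17) = 18, σ(18) = 39, σ(19) = 20, σ(20) = 42, σ(21) = 32, σ(22) = 36, σ(23) = 24, σ(24) = 60, σ(25) = 31, σ(26) = 42, σ(27) = 40, σ(28) = 56, σ(29) = 30, σ(30) = 72, σ(31) = 32, σ(32) = 63, σ(33) = 48, σ(34) = 54, σ(35) = 48. Summing all 35 values: 1007. (Average order: Σ_{n ≤ x} σ(n) ~ (π²/12) x². For x = 35, (π²/12)·35² ≈ 1007.52.)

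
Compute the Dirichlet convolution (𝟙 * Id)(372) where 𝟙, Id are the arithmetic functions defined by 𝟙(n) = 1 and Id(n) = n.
(𝟙 * Id)(372) = 896

Divisors of 372: [1, 2, 3, 4, 6, 12, 31, 62, 93, 124, 186, 372]. For each d | 372:
  d = 1: 𝟙(1) · Id(372/1) = 1 · 372 = 372
  d = 2: 𝟙(2) · Id(372/2) = 1 · 186 = 186
  d = 3: 𝟙(3) · Id(372/3) = 1 · 124 = 124
  d = 4: 𝟙(4) · Id(372/4) = 1 · 93 = 93
  d = 6: 𝟙(6) · Id(372/6) = 1 · 62 = 62
  d = 12: 𝟙(12) · Id(372/12) = 1 · 31 = 31
  d = 31: 𝟙(31) · Id(372/31) = 1 · 12 = 12
  d = 62: 𝟙(62) · Id(372/62) = 1 · 6 = 6
  d = 93: 𝟙(93) · Id(372/93) = 1 · 4 = 4
  d = 124: 𝟙(124) · Id(372/124) = 1 · 3 = 3
  d = 186: 𝟙(186) · Id(372/186) = 1 · 2 = 2
  d = 372: 𝟙(372) · Id(372/372) = 1 · 1 = 1
Summing: (𝟙 * Id)(372) = 372 + 186 + 124 + 93 + 62 + 31 + 12 + 6 + 4 + 3 + 2 + 1 = 896.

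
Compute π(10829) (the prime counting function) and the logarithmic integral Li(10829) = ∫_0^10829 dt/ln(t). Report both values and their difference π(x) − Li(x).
π(10829) = 1315;  Li(10829) ≈ 1335.75;  π(x) − Li(x) ≈ -20.75.

Direct count of primes ≤ 10829 gives π(10829) = 1315. Numerical evaluation of the logarithmic integral gives Li(10829) ≈ 1335.75. The difference π(x) − Li(x) ≈ -20.75 is typically negative for small/moderate x (Li(x) overestimates), though Littlewood's theorem shows this sign changes infinitely often.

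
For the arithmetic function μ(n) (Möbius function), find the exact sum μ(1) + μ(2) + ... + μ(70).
Σ_{n ≤ 70} μ(n) = -2

Compute μ(n) for each 1 ≤ n ≤ 70: μ(1) = 1, μ(2) = -1, μ(3) = -1, μ(4) = 0, μ(5) = -1, μ(6) = 1, μ(7) = -1, μ(8) = 0, μ(9) = 0, μ(10) = 1, μ(11) = -1, μ(12) = 0, μ(13) = -1, μ(14) = 1, μ(15) = 1, μ(16) = 0, μ(17) = -1, μ(18) = 0, μ(19) = -1, μ(20) = 0, μ(21) = 1, μ(22) = 1, μ(23) = -1, μ(24) = 0, μ(25) = 0, μ(26) = 1, μ(27) = 0, μ(28) = 0, μ(29) = -1, μ(30) = -1, μ(31) = -1, μ(32) = 0, μ(33) = 1, μ(34) = 1, μ(35) = 1, μ(36) = 0, μ(37) = -1, μ(38) = 1, μ(39) = 1, μ(40) = 0, μ(41) = -1, μ(42) = -1, μ(43) = -1, μ(44) = 0, μ(45) = 0, μ(46) = 1, μ(47) = -1, μ(48) = 0, μ(49) = 0, μ(50) = 0, μ(51) = 1, μ(52) = 0, μ(53) = -1, μ(54) = 0, μ(55) = 1, μ(56) = 0, μ(57) = 1, μ(58) = 1, μ(59) = -1, μ(60) = 0, μ(61) = -1, μ(62) = 1, μ(63) = 0, μ(64) = 0, μ(65) = 1, μ(66) = -1, μ(67) = -1, μ(68) = 0, μ(69) = 1, μ(70) = -1. Summing all 70 values: -2. (Mertens function M(x) = Σ_{n ≤ x} μ(n); on average M(x) should be small (PNT ⟺ M(x) = o(x)).)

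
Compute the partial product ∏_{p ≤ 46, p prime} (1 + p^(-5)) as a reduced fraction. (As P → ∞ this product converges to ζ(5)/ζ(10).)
∏ = 337266640043527822041984546776597328186597199973708681183232/325579173304271359254907763799806016454065290452479278531405

The primes p ≤ 46 are [2, 3, 5, 7, 11, 13, 17, 19, 23, 29, 31, 37, 41, 43]. For each, (1 + 1/p^5) = (p^5 + 1)/p^5. Multiplying these fractions over p ∈ [2, 3, 5, 7, 11, 13, 17, 19, 23, 29, 31, 37, 41, 43] gives 337266640043527822041984546776597328186597199973708681183232/325579173304271359254907763799806016454065290452479278531405. (In the limit P → ∞ this tends to ζ(5)/ζ(10).)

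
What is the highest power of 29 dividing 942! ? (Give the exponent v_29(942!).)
v_29(942!) = 33

Legendre's formula: v_p(n!) = Σ_{k ≥ 1} ⌊n / p^k⌋. For p = 29, n = 942, the terms are:
  ⌊942/29^1⌋ = ⌊942/29⌋ = 32
  ⌊942/29^2⌋ = ⌊942/841⌋ = 1
(the next term ⌊942/29^3⌋ = 0, terminating the sum). Summing: v_29(942!) = 32 + 1 = 33.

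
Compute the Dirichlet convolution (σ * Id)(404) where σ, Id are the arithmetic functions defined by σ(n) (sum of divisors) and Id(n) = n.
(σ * Id)(404) = 3451

Divisors of 404: [1, 2, 4, 101, 202, 404]. For each d | 404:
  d = 1: σ(1) · Id(404/1) = 1 · 404 = 404
  d = 2: σ(2) · Id(404/2) = 3 · 202 = 606
  d = 4: σ(4) · Id(404/4) = 7 · 101 = 707
  d = 101: σ(101) · Id(404/101) = 102 · 4 = 408
  d = 202: σ(202) · Id(404/202) = 306 · 2 = 612
  d = 404: σ(404) · Id(404/404) = 714 · 1 = 714
Summing: (σ * Id)(404) = 404 + 606 + 707 + 408 + 612 + 714 = 3451.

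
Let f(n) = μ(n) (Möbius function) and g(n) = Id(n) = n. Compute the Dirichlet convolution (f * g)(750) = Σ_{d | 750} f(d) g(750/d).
(μ * Id)(750) = 200

Divisors of 750: [1, 2, 3, 5, 6, 10, 15, 25, 30, 50, 75, 125, 150, 250, 375, 750]. For each d | 750:
  d = 1: μ(1) · Id(750/1) = 1 · 750 = 750
  d = 2: μ(2) · Id(750/2) = -1 · 375 = -375
  d = 3: μ(3) · Id(750/3) = -1 · 250 = -250
  d = 5: μ(5) · Id(750/5) = -1 · 150 = -150
  d = 6: μ(6) · Id(750/6) = 1 · 125 = 125
  d = 10: μ(10) · Id(750/10) = 1 · 75 = 75
  d = 15: μ(15) · Id(750/15) = 1 · 50 = 50
  d = 25: μ(25) · Id(750/25) = 0 · 30 = 0
  d = 30: μ(30) · Id(750/30) = -1 · 25 = -25
  d = 50: μ(50) · Id(750/50) = 0 · 15 = 0
  d = 75: μ(75) · Id(750/75) = 0 · 10 = 0
  d = 125: μ(125) · Id(750/125) = 0 · 6 = 0
  d = 150: μ(150) · Id(750/150) = 0 · 5 = 0
  d = 250: μ(250) · Id(750/250) = 0 · 3 = 0
  d = 375: μ(375) · Id(750/375) = 0 · 2 = 0
  d = 750: μ(750) · Id(750/750) = 0 · 1 = 0
Summing: (μ * Id)(750) = 750 + -375 + -250 + -150 + 125 + 75 + 50 + 0 + -25 + 0 + 0 + 0 + 0 + 0 + 0 + 0 = 200.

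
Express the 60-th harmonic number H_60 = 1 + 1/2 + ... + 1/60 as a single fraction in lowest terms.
H_60 = 15117092380124150817026911/3230237388259077233637600

Direct summation: H_60 = 1 + 1/2 + ... + 1/60. The least common denominator is lcm(1, ..., 60) = 9690712164777231700912800; over this denominator the numerator is 9690712164777231700912800 + 4845356082388615850456400 + 3230237388259077233637600 + 2422678041194307925228200 + 1938142432955446340182560 + 1615118694129538616818800 + 1384387452111033100130400 + 1211339020597153962614100 + 1076745796086359077879200 + 969071216477723170091280 + 880973833161566518264800 + 807559347064769308409400 + 745439397290556284685600 + 692193726055516550065200 + 646047477651815446727520 + 605669510298576981307050 + 570041892045719511818400 + 538372898043179538939600 + 510037482356696405311200 + 484535608238861585045640 + 461462484037011033376800 + 440486916580783259132400 + 421335311512053552213600 + 403779673532384654204700 + 387628486591089268036512 + 372719698645278142342800 + 358915265362119692626400 + 346096863027758275032600 + 334162488440594196583200 + 323023738825907723363760 + 312603618218620377448800 + 302834755149288490653525 + 293657944387188839421600 + 285020946022859755909200 + 276877490422206620026080 + 269186449021589769469800 + 261911139588573829754400 + 255018741178348202655600 + 248479799096852094895200 + 242267804119430792522820 + 236358833287249553680800 + 230731242018505516688400 + 225365399180865853509600 + 220243458290391629566200 + 215349159217271815575840 + 210667655756026776106800 + 206185365208026206402400 + 201889836766192327102350 + 197769636015861871447200 + 193814243295544634018256 + 190013964015239837272800 + 186359849322639071171400 + 182843625750513805677600 + 179457632681059846313200 + 176194766632313303652960 + 173048431513879137516300 + 170012494118898801770400 + 167081244220297098291600 + 164249358725037825439200 + 161511869412953861681880 = 45351277140372452451080733, so H_60 = 45351277140372452451080733/9690712164777231700912800; reducing by gcd(45351277140372452451080733, 9690712164777231700912800) = 3 gives 15117092380124150817026911/3230237388259077233637600 ≈ 4.67987. (The PNT-adjacent estimate ln(60) + γ ≈ 4.67156 matches within O(1/n).)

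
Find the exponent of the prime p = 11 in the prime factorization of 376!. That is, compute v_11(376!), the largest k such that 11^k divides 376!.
v_11(376!) = 37

Legendre's formula: v_p(n!) = Σ_{k ≥ 1} ⌊n / p^k⌋. For p = 11, n = 376, the terms are:
  ⌊376/11^1⌋ = ⌊376/11⌋ = 34
  ⌊376/11^2⌋ = ⌊376/121⌋ = 3
(the next term ⌊376/11^3⌋ = 0, terminating the sum). Summing: v_11(376!) = 34 + 3 = 37.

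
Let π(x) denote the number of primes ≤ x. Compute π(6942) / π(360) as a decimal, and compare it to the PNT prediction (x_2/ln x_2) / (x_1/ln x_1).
π(6942)/π(360) = 890/72 ≈ 12.3611;  PNT prediction ≈ 12.8320.

π(360) = 72 and π(6942) = 890, so π(6942)/π(360) ≈ 12.3611. The PNT-predicted ratio is (6942/ln(6942)) / (360/ln(360)) ≈ 12.8320. The two agree to within a few percent, as expected.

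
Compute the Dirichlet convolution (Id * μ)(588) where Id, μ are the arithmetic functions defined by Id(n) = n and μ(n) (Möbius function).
(Id * μ)(588) = 168

Divisors of 588: [1, 2, 3, 4, 6, 7, 12, 14, 21, 28, 42, 49, 84, 98, 147, 196, 294, 588]. For each d | 588:
  d = 1: Id(1) · μ(588/1) = 1 · 0 = 0
  d = 2: Id(2) · μ(588/2) = 2 · 0 = 0
  d = 3: Id(3) · μ(588/3) = 3 · 0 = 0
  d = 4: Id(4) · μ(588/4) = 4 · 0 = 0
  d = 6: Id(6) · μ(588/6) = 6 · 0 = 0
  d = 7: Id(7) · μ(588/7) = 7 · 0 = 0
  d = 12: Id(12) · μ(588/12) = 12 · 0 = 0
  d = 14: Id(14) · μ(588/14) = 14 · -1 = -14
  d = 21: Id(21) · μ(588/21) = 21 · 0 = 0
  d = 28: Id(28) · μ(588/28) = 28 · 1 = 28
  d = 42: Id(42) · μ(588/42) = 42 · 1 = 42
  d = 49: Id(49) · μ(588/49) = 49 · 0 = 0
  d = 84: Id(84) · μ(588/84) = 84 · -1 = -84
  d = 98: Id(98) · μ(588/98) = 98 · 1 = 98
  d = 147: Id(147) · μ(588/147) = 147 · 0 = 0
  d = 196: Id(196) · μ(588/196) = 196 · -1 = -196
  d = 294: Id(294) · μ(588/294) = 294 · -1 = -294
  d = 588: Id(588) · μ(588/588) = 588 · 1 = 588
Summing: (Id * μ)(588) = 0 + 0 + 0 + 0 + 0 + 0 + 0 + -14 + 0 + 28 + 42 + 0 + -84 + 98 + 0 + -196 + -294 + 588 = 168.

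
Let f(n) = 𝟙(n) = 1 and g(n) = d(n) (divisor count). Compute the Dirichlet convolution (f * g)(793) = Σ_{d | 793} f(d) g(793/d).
(𝟙 * d)(793) = 9

Divisors of 793: [1, 13, 61, 793]. For each d | 793:
  d = 1: 𝟙(1) · d(793/1) = 1 · 4 = 4
  d = 13: 𝟙(13) · d(793/13) = 1 · 2 = 2
  d = 61: 𝟙(61) · d(793/61) = 1 · 2 = 2
  d = 793: 𝟙(793) · d(793/793) = 1 · 1 = 1
Summing: (𝟙 * d)(793) = 4 + 2 + 2 + 1 = 9.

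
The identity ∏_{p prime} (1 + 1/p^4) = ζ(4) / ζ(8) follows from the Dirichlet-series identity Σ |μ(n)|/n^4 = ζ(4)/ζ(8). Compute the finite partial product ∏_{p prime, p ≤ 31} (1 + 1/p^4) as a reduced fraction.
∏ = 377183486665353545574471751056805902016576/349915921480385530721123181536044923530625

The primes p ≤ 31 are [2, 3, 5, 7, 11, 13, 17, 19, 23, 29, 31]. For each, (1 + 1/p^4) = (p^4 + 1)/p^4. Multiplying these fractions over p ∈ [2, 3, 5, 7, 11, 13, 17, 19, 23, 29, 31] gives 377183486665353545574471751056805902016576/349915921480385530721123181536044923530625. (In the limit P → ∞ this tends to ζ(4)/ζ(8).)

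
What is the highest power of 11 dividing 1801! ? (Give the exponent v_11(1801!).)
v_11(1801!) = 178

Legendre's formula: v_p(n!) = Σ_{k ≥ 1} ⌊n / p^k⌋. For p = 11, n = 1801, the terms are:
  ⌊1801/11^1⌋ = ⌊1801/11⌋ = 163
  ⌊1801/11^2⌋ = ⌊1801/121⌋ = 14
  ⌊1801/11^3⌋ = ⌊1801/1331⌋ = 1
(the next term ⌊1801/11^4⌋ = 0, terminating the sum). Summing: v_11(1801!) = 163 + 14 + 1 = 178.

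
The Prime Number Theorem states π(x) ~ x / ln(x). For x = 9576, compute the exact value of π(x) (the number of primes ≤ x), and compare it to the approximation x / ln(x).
π(9576) = 1183;  x/ln(x) ≈ 1044.61;  relative error ≈ 11.70%.

Directly count primes up to 9576: π(9576) = 1183. The PNT approximation gives 9576/ln(9576) ≈ 9576/9.16702 ≈ 1044.61. Relative error (π(x) − x/ln(x)) / π(x) ≈ 11.70%; the approximation is known to undercount slightly (Li(x) is a better estimate).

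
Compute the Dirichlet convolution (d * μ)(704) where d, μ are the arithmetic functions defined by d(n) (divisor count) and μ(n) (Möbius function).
(d * μ)(704) = 1

Divisors of 704: [1, 2, 4, 8, 11, 16, 22, 32, 44, 64, 88, 176, 352, 704]. For each d | 704:
  d = 1: d(1) · μ(704/1) = 1 · 0 = 0
  d = 2: d(2) · μ(704/2) = 2 · 0 = 0
  d = 4: d(4) · μ(704/4) = 3 · 0 = 0
  d = 8: d(8) · μ(704/8) = 4 · 0 = 0
  d = 11: d(11) · μ(704/11) = 2 · 0 = 0
  d = 16: d(16) · μ(704/16) = 5 · 0 = 0
  d = 22: d(22) · μ(704/22) = 4 · 0 = 0
  d = 32: d(32) · μ(704/32) = 6 · 1 = 6
  d = 44: d(44) · μ(704/44) = 6 · 0 = 0
  d = 64: d(64) · μ(704/64) = 7 · -1 = -7
  d = 88: d(88) · μ(704/88) = 8 · 0 = 0
  d = 176: d(176) · μ(704/176) = 10 · 0 = 0
  d = 352: d(352) · μ(704/352) = 12 · -1 = -12
  d = 704: d(704) · μ(704/704) = 14 · 1 = 14
Summing: (d * μ)(704) = 0 + 0 + 0 + 0 + 0 + 0 + 0 + 6 + 0 + -7 + 0 + 0 + -12 + 14 = 1.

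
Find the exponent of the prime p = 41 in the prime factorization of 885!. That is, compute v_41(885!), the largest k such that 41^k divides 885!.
v_41(885!) = 21

Legendre's formula: v_p(n!) = Σ_{k ≥ 1} ⌊n / p^k⌋. For p = 41, n = 885, the terms are:
  ⌊885/41^1⌋ = ⌊885/41⌋ = 21
(the next term ⌊885/41^2⌋ = 0, terminating the sum). Summing: v_41(885!) = 21 = 21.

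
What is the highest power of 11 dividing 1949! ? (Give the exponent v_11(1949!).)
v_11(1949!) = 194

Legendre's formula: v_p(n!) = Σ_{k ≥ 1} ⌊n / p^k⌋. For p = 11, n = 1949, the terms are:
  ⌊1949/11^1⌋ = ⌊1949/11⌋ = 177
  ⌊1949/11^2⌋ = ⌊1949/121⌋ = 16
  ⌊1949/11^3⌋ = ⌊1949/1331⌋ = 1
(the next term ⌊1949/11^4⌋ = 0, terminating the sum). Summing: v_11(1949!) = 177 + 16 + 1 = 194.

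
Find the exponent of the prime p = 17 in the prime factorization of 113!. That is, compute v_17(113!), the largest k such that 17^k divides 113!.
v_17(113!) = 6

Legendre's formula: v_p(n!) = Σ_{k ≥ 1} ⌊n / p^k⌋. For p = 17, n = 113, the terms are:
  ⌊113/17^1⌋ = ⌊113/17⌋ = 6
(the next term ⌊113/17^2⌋ = 0, terminating the sum). Summing: v_17(113!) = 6 = 6.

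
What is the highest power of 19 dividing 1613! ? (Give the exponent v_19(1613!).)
v_19(1613!) = 88

Legendre's formula: v_p(n!) = Σ_{k ≥ 1} ⌊n / p^k⌋. For p = 19, n = 1613, the terms are:
  ⌊1613/19^1⌋ = ⌊1613/19⌋ = 84
  ⌊1613/19^2⌋ = ⌊1613/361⌋ = 4
(the next term ⌊1613/19^3⌋ = 0, terminating the sum). Summing: v_19(1613!) = 84 + 4 = 88.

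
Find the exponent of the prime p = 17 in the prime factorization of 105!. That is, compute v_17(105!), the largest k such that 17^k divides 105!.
v_17(105!) = 6

Legendre's formula: v_p(n!) = Σ_{k ≥ 1} ⌊n / p^k⌋. For p = 17, n = 105, the terms are:
  ⌊105/17^1⌋ = ⌊105/17⌋ = 6
(the next term ⌊105/17^2⌋ = 0, terminating the sum). Summing: v_17(105!) = 6 = 6.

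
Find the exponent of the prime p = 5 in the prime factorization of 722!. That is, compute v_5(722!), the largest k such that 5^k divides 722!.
v_5(722!) = 178

Legendre's formula: v_p(n!) = Σ_{k ≥ 1} ⌊n / p^k⌋. For p = 5, n = 722, the terms are:
  ⌊722/5^1⌋ = ⌊722/5⌋ = 144
  ⌊722/5^2⌋ = ⌊722/25⌋ = 28
  ⌊722/5^3⌋ = ⌊722/125⌋ = 5
  ⌊722/5^4⌋ = ⌊722/625⌋ = 1
(the next term ⌊722/5^5⌋ = 0, terminating the sum). Summing: v_5(722!) = 144 + 28 + 5 + 1 = 178.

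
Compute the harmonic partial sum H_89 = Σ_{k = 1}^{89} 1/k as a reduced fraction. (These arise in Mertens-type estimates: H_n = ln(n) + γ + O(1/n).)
H_89 = 3645196481713595484337076792241271893701/718766754945489455304472257065075294400

Direct summation: H_89 = 1 + 1/2 + ... + 1/89. The least common denominator is lcm(1, ..., 89) = 718766754945489455304472257065075294400; over this denominator the numerator is 718766754945489455304472257065075294400 + 359383377472744727652236128532537647200 + 239588918315163151768157419021691764800 + 179691688736372363826118064266268823600 + 143753350989097891060894451413015058880 + 119794459157581575884078709510845882400 + 102680964992212779329210322437867899200 + 89845844368186181913059032133134411800 + 79862972771721050589385806340563921600 + 71876675494548945530447225706507529440 + 65342432267771768664042932460461390400 + 59897229578790787942039354755422941200 + 55289750380422265792651712081928868800 + 51340482496106389664605161218933949600 + 47917783663032630353631483804338352960 + 44922922184093090956529516066567205900 + 42280397349734673841439544533239723200 + 39931486385860525294692903170281960800 + 37829829207657339752866960898161857600 + 35938337747274472765223612853253764720 + 34226988330737593109736774145955966400 + 32671216133885884332021466230230695200 + 31250728475890845882803141611525012800 + 29948614789395393971019677377711470600 + 28750670197819578212178890282603011776 + 27644875190211132896325856040964434400 + 26620990923907016863128602113521307200 + 25670241248053194832302580609466974800 + 24785060515361705355326629553968113600 + 23958891831516315176815741902169176480 + 23186024353080305009821685711776622400 + 22461461092046545478264758033283602950 + 21780810755923922888014310820153796800 + 21140198674867336920719772266619861600 + 20536192998442555865842064487573579840 + 19965743192930262647346451585140980400 + 19426128512040255548769520461218251200 + 18914914603828669876433480449080928800 + 18429916793474088597550570693976289600 + 17969168873637236382611806426626882360 + 17530896462085108665962737977196958400 + 17113494165368796554868387072977983200 + 16715505928964871053592378071280820800 + 16335608066942942166010733115115347600 + 15972594554344210117877161268112784320 + 15625364237945422941401570805762506400 + 15292909679691265006478133129044155200 + 14974307394697696985509838688855735300 + 14668709284601825618458617491123985600 + 14375335098909789106089445141301505888 + 14093465783244891280479848177746574400 + 13822437595105566448162928020482217200 + 13561636885763951986876835038963684800 + 13310495461953508431564301056760653600 + 13068486453554353732808586492092278080 + 12835120624026597416151290304733487400 + 12609943069219113250955653632720619200 + 12392530257680852677663314776984056800 + 12182487371957448394991055204492801600 + 11979445915758157588407870951084588240 + 11783061556483433693515938640411070400 + 11593012176540152504910842855888311200 + 11408996110245864369912258048651988800 + 11230730546023272739132379016641801475 + 11057950076084453158530342416385773760 + 10890405377961961444007155410076898400 + 10727862014111782914992123239777243200 + 10570099337433668460359886133309930800 + 10416909491963615294267713870508337600 + 10268096499221277932921032243786789920 + 10123475421767457116964397986832046400 + 9982871596465131323673225792570490200 + 9846119930760129524718798041987332800 + 9713064256020127774384760230609125600 + 9583556732606526070726296760867670592 + 9457457301914334938216740224540464400 + 9334633181110252666291847494351627200 + 9214958396737044298775285346988144800 + 9098313353740372851955345026140193600 + 8984584436818618191305903213313441180 + 8873663641302338954376200704507102400 + 8765448231042554332981368988598479200 + 8659840421029993437403280205603316800 + 8556747082684398277434193536488991600 + 8456079469946934768287908906647944640 + 8357752964482435526796189035640410400 + 8261686838453901785108876517989371200 + 8167804033471471083005366557557673800 + 8076030954443701744994070304101969600 = 3645196481713595484337076792241271893701, so H_89 = 3645196481713595484337076792241271893701/718766754945489455304472257065075294400 (already in lowest terms) ≈ 5.07146. (The PNT-adjacent estimate ln(89) + γ ≈ 5.06585 matches within O(1/n).)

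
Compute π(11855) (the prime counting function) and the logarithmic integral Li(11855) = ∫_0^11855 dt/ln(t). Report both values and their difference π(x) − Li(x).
π(11855) = 1421;  Li(11855) ≈ 1445.65;  π(x) − Li(x) ≈ -24.65.

Direct count of primes ≤ 11855 gives π(11855) = 1421. Numerical evaluation of the logarithmic integral gives Li(11855) ≈ 1445.65. The difference π(x) − Li(x) ≈ -24.65 is typically negative for small/moderate x (Li(x) overestimates), though Littlewood's theorem shows this sign changes infinitely often.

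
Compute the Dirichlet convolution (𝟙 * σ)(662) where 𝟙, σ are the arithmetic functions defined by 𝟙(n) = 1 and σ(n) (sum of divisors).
(𝟙 * σ)(662) = 1332

Divisors of 662: [1, 2, 331, 662]. For each d | 662:
  d = 1: 𝟙(1) · σ(662/1) = 1 · 996 = 996
  d = 2: 𝟙(2) · σ(662/2) = 1 · 332 = 332
  d = 331: 𝟙(331) · σ(662/331) = 1 · 3 = 3
  d = 662: 𝟙(662) · σ(662/662) = 1 · 1 = 1
Summing: (𝟙 * σ)(662) = 996 + 332 + 3 + 1 = 1332.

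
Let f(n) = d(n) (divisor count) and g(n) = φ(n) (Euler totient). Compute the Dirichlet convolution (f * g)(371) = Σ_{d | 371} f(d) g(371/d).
(d * φ)(371) = 432

Divisors of 371: [1, 7, 53, 371]. For each d | 371:
  d = 1: d(1) · φ(371/1) = 1 · 312 = 312
  d = 7: d(7) · φ(371/7) = 2 · 52 = 104
  d = 53: d(53) · φ(371/53) = 2 · 6 = 12
  d = 371: d(371) · φ(371/371) = 4 · 1 = 4
Summing: (d * φ)(371) = 312 + 104 + 12 + 4 = 432.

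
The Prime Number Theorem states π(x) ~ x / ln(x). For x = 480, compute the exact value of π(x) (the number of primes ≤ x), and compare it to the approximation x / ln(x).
π(480) = 92;  x/ln(x) ≈ 77.75;  relative error ≈ 15.49%.

Directly count primes up to 480: π(480) = 92. The PNT approximation gives 480/ln(480) ≈ 480/6.17379 ≈ 77.75. Relative error (π(x) − x/ln(x)) / π(x) ≈ 15.49%; the approximation is known to undercount slightly (Li(x) is a better estimate).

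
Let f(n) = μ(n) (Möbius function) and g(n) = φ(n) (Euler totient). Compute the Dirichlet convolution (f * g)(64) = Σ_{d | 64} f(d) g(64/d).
(μ * φ)(64) = 16

Divisors of 64: [1, 2, 4, 8, 16, 32, 64]. For each d | 64:
  d = 1: μ(1) · φ(64/1) = 1 · 32 = 32
  d = 2: μ(2) · φ(64/2) = -1 · 16 = -16
  d = 4: μ(4) · φ(64/4) = 0 · 8 = 0
  d = 8: μ(8) · φ(64/8) = 0 · 4 = 0
  d = 16: μ(16) · φ(64/16) = 0 · 2 = 0
  d = 32: μ(32) · φ(64/32) = 0 · 1 = 0
  d = 64: μ(64) · φ(64/64) = 0 · 1 = 0
Summing: (μ * φ)(64) = 32 + -16 + 0 + 0 + 0 + 0 + 0 = 16.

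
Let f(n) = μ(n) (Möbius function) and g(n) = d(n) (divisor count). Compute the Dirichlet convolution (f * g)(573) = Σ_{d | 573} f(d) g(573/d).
(μ * d)(573) = 1

Divisors of 573: [1, 3, 191, 573]. For each d | 573:
  d = 1: μ(1) · d(573/1) = 1 · 4 = 4
  d = 3: μ(3) · d(573/3) = -1 · 2 = -2
  d = 191: μ(191) · d(573/191) = -1 · 2 = -2
  d = 573: μ(573) · d(573/573) = 1 · 1 = 1
Summing: (μ * d)(573) = 4 + -2 + -2 + 1 = 1.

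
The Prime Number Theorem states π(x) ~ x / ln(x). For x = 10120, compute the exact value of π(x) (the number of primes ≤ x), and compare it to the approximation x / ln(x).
π(10120) = 1242;  x/ln(x) ≈ 1097.34;  relative error ≈ 11.65%.

Directly count primes up to 10120: π(10120) = 1242. The PNT approximation gives 10120/ln(10120) ≈ 10120/9.22227 ≈ 1097.34. Relative error (π(x) − x/ln(x)) / π(x) ≈ 11.65%; the approximation is known to undercount slightly (Li(x) is a better estimate).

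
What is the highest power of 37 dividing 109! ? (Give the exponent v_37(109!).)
v_37(109!) = 2

Legendre's formula: v_p(n!) = Σ_{k ≥ 1} ⌊n / p^k⌋. For p = 37, n = 109, the terms are:
  ⌊109/37^1⌋ = ⌊109/37⌋ = 2
(the next term ⌊109/37^2⌋ = 0, terminating the sum). Summing: v_37(109!) = 2 = 2.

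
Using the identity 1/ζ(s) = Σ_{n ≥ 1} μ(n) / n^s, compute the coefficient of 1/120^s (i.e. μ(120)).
μ(120) = 0

Factor n = 120 = 2^3 · 3 · 5. μ(n) = 0 if any exponent ≥ 2 (not squarefree); otherwise μ(n) = (−1)^{ω(n)} where ω(n) is the number of distinct prime factors. Applying: μ(120) = 0.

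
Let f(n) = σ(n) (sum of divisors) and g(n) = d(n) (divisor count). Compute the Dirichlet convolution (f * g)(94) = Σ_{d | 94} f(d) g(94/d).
(σ * d)(94) = 250

Divisors of 94: [1, 2, 47, 94]. For each d | 94:
  d = 1: σ(1) · d(94/1) = 1 · 4 = 4
  d = 2: σ(2) · d(94/2) = 3 · 2 = 6
  d = 47: σ(47) · d(94/47) = 48 · 2 = 96
  d = 94: σ(94) · d(94/94) = 144 · 1 = 144
Summing: (σ * d)(94) = 4 + 6 + 96 + 144 = 250.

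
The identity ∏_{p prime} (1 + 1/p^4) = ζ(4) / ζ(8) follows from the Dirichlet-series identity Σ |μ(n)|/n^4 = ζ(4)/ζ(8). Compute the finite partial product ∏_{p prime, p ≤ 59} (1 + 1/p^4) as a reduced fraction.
∏ = 268899977463896666211538700535176520374989057685372088116157788269917908013056/249460108221570249996046380281539524912894104533469497356108318512969044025625

The primes p ≤ 59 are [2, 3, 5, 7, 11, 13, 17, 19, 23, 29, 31, 37, 41, 43, 47, 53, 59]. For each, (1 + 1/p^4) = (p^4 + 1)/p^4. Multiplying these fractions over p ∈ [2, 3, 5, 7, 11, 13, 17, 19, 23, 29, 31, 37, 41, 43, 47, 53, 59] gives 268899977463896666211538700535176520374989057685372088116157788269917908013056/249460108221570249996046380281539524912894104533469497356108318512969044025625. (In the limit P → ∞ this tends to ζ(4)/ζ(8).)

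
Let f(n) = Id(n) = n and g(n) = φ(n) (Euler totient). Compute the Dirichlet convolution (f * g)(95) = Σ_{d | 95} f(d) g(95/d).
(Id * φ)(95) = 333

Divisors of 95: [1, 5, 19, 95]. For each d | 95:
  d = 1: Id(1) · φ(95/1) = 1 · 72 = 72
  d = 5: Id(5) · φ(95/5) = 5 · 18 = 90
  d = 19: Id(19) · φ(95/19) = 19 · 4 = 76
  d = 95: Id(95) · φ(95/95) = 95 · 1 = 95
Summing: (Id * φ)(95) = 72 + 90 + 76 + 95 = 333.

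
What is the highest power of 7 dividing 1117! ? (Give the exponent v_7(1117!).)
v_7(1117!) = 184

Legendre's formula: v_p(n!) = Σ_{k ≥ 1} ⌊n / p^k⌋. For p = 7, n = 1117, the terms are:
  ⌊1117/7^1⌋ = ⌊1117/7⌋ = 159
  ⌊1117/7^2⌋ = ⌊1117/49⌋ = 22
  ⌊1117/7^3⌋ = ⌊1117/343⌋ = 3
(the next term ⌊1117/7^4⌋ = 0, terminating the sum). Summing: v_7(1117!) = 159 + 22 + 3 = 184.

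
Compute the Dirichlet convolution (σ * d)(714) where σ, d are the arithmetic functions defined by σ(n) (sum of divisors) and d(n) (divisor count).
(σ * d)(714) = 6000

Divisors of 714: [1, 2, 3, 6, 7, 14, 17, 21, 34, 42, 51, 102, 119, 238, 357, 714]. For each d | 714:
  d = 1: σ(1) · d(714/1) = 1 · 16 = 16
  d = 2: σ(2) · d(714/2) = 3 · 8 = 24
  d = 3: σ(3) · d(714/3) = 4 · 8 = 32
  d = 6: σ(6) · d(714/6) = 12 · 4 = 48
  d = 7: σ(7) · d(714/7) = 8 · 8 = 64
  d = 14: σ(14) · d(714/14) = 24 · 4 = 96
  d = 17: σ(17) · d(714/17) = 18 · 8 = 144
  d = 21: σ(21) · d(714/21) = 32 · 4 = 128
  d = 34: σ(34) · d(714/34) = 54 · 4 = 216
  d = 42: σ(42) · d(714/42) = 96 · 2 = 192
  d = 51: σ(51) · d(714/51) = 72 · 4 = 288
  d = 102: σ(102) · d(714/102) = 216 · 2 = 432
  d = 119: σ(119) · d(714/119) = 144 · 4 = 576
  d = 238: σ(238) · d(714/238) = 432 · 2 = 864
  d = 357: σ(357) · d(714/357) = 576 · 2 = 1152
  d = 714: σ(714) · d(714/714) = 1728 · 1 = 1728
Summing: (σ * d)(714) = 16 + 24 + 32 + 48 + 64 + 96 + 144 + 128 + 216 + 192 + 288 + 432 + 576 + 864 + 1152 + 1728 = 6000.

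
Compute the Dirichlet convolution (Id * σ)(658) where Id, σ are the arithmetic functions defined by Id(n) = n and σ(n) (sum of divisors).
(Id * σ)(658) = 7125

Divisors of 658: [1, 2, 7, 14, 47, 94, 329, 658]. For each d | 658:
  d = 1: Id(1) · σ(658/1) = 1 · 1152 = 1152
  d = 2: Id(2) · σ(658/2) = 2 · 384 = 768
  d = 7: Id(7) · σ(658/7) = 7 · 144 = 1008
  d = 14: Id(14) · σ(658/14) = 14 · 48 = 672
  d = 47: Id(47) · σ(658/47) = 47 · 24 = 1128
  d = 94: Id(94) · σ(658/94) = 94 · 8 = 752
  d = 329: Id(329) · σ(658/329) = 329 · 3 = 987
  d = 658: Id(658) · σ(658/658) = 658 · 1 = 658
Summing: (Id * σ)(658) = 1152 + 768 + 1008 + 672 + 1128 + 752 + 987 + 658 = 7125.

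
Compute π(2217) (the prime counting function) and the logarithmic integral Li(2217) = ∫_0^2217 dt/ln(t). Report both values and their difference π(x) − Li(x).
π(2217) = 330;  Li(2217) ≈ 343.16;  π(x) − Li(x) ≈ -13.16.

Direct count of primes ≤ 2217 gives π(2217) = 330. Numerical evaluation of the logarithmic integral gives Li(2217) ≈ 343.16. The difference π(x) − Li(x) ≈ -13.16 is typically negative for small/moderate x (Li(x) overestimates), though Littlewood's theorem shows this sign changes infinitely often.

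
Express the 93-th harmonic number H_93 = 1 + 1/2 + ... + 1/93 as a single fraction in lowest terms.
H_93 = 3676622671662732154792749821908124918261/718766754945489455304472257065075294400

Direct summation: H_93 = 1 + 1/2 + ... + 1/93. The least common denominator is lcm(1, ..., 93) = 718766754945489455304472257065075294400; over this denominator the numerator is 718766754945489455304472257065075294400 + 359383377472744727652236128532537647200 + 239588918315163151768157419021691764800 + 179691688736372363826118064266268823600 + 143753350989097891060894451413015058880 + 119794459157581575884078709510845882400 + 102680964992212779329210322437867899200 + 89845844368186181913059032133134411800 + 79862972771721050589385806340563921600 + 71876675494548945530447225706507529440 + 65342432267771768664042932460461390400 + 59897229578790787942039354755422941200 + 55289750380422265792651712081928868800 + 51340482496106389664605161218933949600 + 47917783663032630353631483804338352960 + 44922922184093090956529516066567205900 + 42280397349734673841439544533239723200 + 39931486385860525294692903170281960800 + 37829829207657339752866960898161857600 + 35938337747274472765223612853253764720 + 34226988330737593109736774145955966400 + 32671216133885884332021466230230695200 + 31250728475890845882803141611525012800 + 29948614789395393971019677377711470600 + 28750670197819578212178890282603011776 + 27644875190211132896325856040964434400 + 26620990923907016863128602113521307200 + 25670241248053194832302580609466974800 + 24785060515361705355326629553968113600 + 23958891831516315176815741902169176480 + 23186024353080305009821685711776622400 + 22461461092046545478264758033283602950 + 21780810755923922888014310820153796800 + 21140198674867336920719772266619861600 + 20536192998442555865842064487573579840 + 19965743192930262647346451585140980400 + 19426128512040255548769520461218251200 + 18914914603828669876433480449080928800 + 18429916793474088597550570693976289600 + 17969168873637236382611806426626882360 + 17530896462085108665962737977196958400 + 17113494165368796554868387072977983200 + 16715505928964871053592378071280820800 + 16335608066942942166010733115115347600 + 15972594554344210117877161268112784320 + 15625364237945422941401570805762506400 + 15292909679691265006478133129044155200 + 14974307394697696985509838688855735300 + 14668709284601825618458617491123985600 + 14375335098909789106089445141301505888 + 14093465783244891280479848177746574400 + 13822437595105566448162928020482217200 + 13561636885763951986876835038963684800 + 13310495461953508431564301056760653600 + 13068486453554353732808586492092278080 + 12835120624026597416151290304733487400 + 12609943069219113250955653632720619200 + 12392530257680852677663314776984056800 + 12182487371957448394991055204492801600 + 11979445915758157588407870951084588240 + 11783061556483433693515938640411070400 + 11593012176540152504910842855888311200 + 11408996110245864369912258048651988800 + 11230730546023272739132379016641801475 + 11057950076084453158530342416385773760 + 10890405377961961444007155410076898400 + 10727862014111782914992123239777243200 + 10570099337433668460359886133309930800 + 10416909491963615294267713870508337600 + 10268096499221277932921032243786789920 + 10123475421767457116964397986832046400 + 9982871596465131323673225792570490200 + 9846119930760129524718798041987332800 + 9713064256020127774384760230609125600 + 9583556732606526070726296760867670592 + 9457457301914334938216740224540464400 + 9334633181110252666291847494351627200 + 9214958396737044298775285346988144800 + 9098313353740372851955345026140193600 + 8984584436818618191305903213313441180 + 8873663641302338954376200704507102400 + 8765448231042554332981368988598479200 + 8659840421029993437403280205603316800 + 8556747082684398277434193536488991600 + 8456079469946934768287908906647944640 + 8357752964482435526796189035640410400 + 8261686838453901785108876517989371200 + 8167804033471471083005366557557673800 + 8076030954443701744994070304101969600 + 7986297277172105058938580634056392160 + 7898535768631752256093101725989838400 + 7812682118972711470700785402881253200 + 7728674784360101669940561903925540800 = 3676622671662732154792749821908124918261, so H_93 = 3676622671662732154792749821908124918261/718766754945489455304472257065075294400 (already in lowest terms) ≈ 5.11518. (The PNT-adjacent estimate ln(93) + γ ≈ 5.10982 matches within O(1/n).)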